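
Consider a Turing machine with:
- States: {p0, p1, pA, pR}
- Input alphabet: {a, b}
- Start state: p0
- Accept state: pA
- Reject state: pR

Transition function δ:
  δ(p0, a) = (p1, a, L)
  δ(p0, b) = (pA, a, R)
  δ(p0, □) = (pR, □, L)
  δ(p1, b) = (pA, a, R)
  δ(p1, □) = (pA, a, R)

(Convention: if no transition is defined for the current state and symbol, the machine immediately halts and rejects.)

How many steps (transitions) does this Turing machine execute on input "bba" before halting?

Execution trace:
Initial: [p0]bba
Step 1: δ(p0, b) = (pA, a, R) → a[pA]ba

The machine reaches the accept state pA and halts.

The machine executed 1 step before halting.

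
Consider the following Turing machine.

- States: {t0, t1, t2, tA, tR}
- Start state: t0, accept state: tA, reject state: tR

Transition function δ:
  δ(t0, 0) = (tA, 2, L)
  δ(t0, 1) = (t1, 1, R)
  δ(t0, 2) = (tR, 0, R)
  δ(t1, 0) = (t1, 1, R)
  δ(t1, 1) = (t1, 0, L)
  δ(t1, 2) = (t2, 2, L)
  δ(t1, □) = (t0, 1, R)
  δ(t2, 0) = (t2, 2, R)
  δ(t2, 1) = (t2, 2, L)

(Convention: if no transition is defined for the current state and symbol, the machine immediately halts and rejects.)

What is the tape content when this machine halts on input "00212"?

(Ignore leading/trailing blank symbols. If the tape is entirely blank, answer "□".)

Execution trace:
Initial: [t0]00212
Step 1: δ(t0, 0) = (tA, 2, L) → [tA]□20212

The machine reaches the accept state tA and halts.

Final tape (ignoring leading/trailing blanks): 20212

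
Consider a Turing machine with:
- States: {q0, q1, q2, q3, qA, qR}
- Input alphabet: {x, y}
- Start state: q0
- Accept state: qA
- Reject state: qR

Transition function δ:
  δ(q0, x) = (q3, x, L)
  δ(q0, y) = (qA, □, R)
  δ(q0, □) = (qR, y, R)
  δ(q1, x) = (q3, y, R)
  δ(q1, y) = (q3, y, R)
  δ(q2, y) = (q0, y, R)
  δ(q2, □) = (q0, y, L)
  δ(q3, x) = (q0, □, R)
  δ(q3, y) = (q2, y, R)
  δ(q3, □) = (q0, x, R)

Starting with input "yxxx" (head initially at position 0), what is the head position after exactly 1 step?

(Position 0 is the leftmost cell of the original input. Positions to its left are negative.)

Execution trace (head position shown):
Step 0: [q0]yxxx  (head at position 0)
Step 1: move right → □[qA]xxx  (head at position 1)

After 1 step, the head is at position 1.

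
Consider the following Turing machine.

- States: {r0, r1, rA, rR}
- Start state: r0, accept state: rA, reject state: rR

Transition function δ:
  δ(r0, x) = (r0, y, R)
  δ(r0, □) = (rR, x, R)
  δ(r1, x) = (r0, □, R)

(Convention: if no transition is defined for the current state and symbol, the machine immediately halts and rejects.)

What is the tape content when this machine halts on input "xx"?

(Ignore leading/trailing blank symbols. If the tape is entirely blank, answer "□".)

Execution trace:
Initial: [r0]xx
Step 1: δ(r0, x) = (r0, y, R) → y[r0]x
Step 2: δ(r0, x) = (r0, y, R) → yy[r0]□
Step 3: δ(r0, □) = (rR, x, R) → yyx[rR]□

The machine reaches the reject state rR and halts.

Final tape (ignoring leading/trailing blanks): yyx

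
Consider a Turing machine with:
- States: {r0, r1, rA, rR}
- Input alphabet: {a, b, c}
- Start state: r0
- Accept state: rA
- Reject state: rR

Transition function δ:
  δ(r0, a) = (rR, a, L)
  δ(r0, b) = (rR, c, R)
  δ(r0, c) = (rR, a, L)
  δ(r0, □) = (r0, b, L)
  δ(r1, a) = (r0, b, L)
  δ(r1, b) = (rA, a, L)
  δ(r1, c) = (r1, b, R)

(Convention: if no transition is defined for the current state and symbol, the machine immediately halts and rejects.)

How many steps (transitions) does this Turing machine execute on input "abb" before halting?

Execution trace:
Initial: [r0]abb
Step 1: δ(r0, a) = (rR, a, L) → [rR]□abb

The machine reaches the reject state rR and halts.

The machine executed 1 step before halting.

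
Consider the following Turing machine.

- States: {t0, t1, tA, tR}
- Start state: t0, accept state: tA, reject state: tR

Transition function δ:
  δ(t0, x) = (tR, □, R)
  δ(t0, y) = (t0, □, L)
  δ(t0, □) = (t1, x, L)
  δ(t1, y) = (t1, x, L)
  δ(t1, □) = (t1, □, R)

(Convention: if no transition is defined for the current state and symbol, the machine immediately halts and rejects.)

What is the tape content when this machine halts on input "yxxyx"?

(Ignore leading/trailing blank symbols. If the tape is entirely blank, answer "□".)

Execution trace:
Initial: [t0]yxxyx
Step 1: δ(t0, y) = (t0, □, L) → [t0]□□xxyx
Step 2: δ(t0, □) = (t1, x, L) → [t1]□x□xxyx
Step 3: δ(t1, □) = (t1, □, R) → □[t1]x□xxyx

No transition is defined for δ(t1, x). By convention the machine halts and rejects.

Final tape (ignoring leading/trailing blanks): x□xxyx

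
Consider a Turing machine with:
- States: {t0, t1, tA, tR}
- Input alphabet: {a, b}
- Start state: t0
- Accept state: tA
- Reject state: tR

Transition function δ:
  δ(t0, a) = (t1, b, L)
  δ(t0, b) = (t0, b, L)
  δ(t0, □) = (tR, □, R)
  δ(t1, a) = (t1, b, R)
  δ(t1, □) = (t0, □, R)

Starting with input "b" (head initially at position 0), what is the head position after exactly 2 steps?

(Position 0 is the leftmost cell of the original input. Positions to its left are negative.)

Execution trace (head position shown):
Step 0: [t0]b  (head at position 0)
Step 1: move left → [t0]□b  (head at position -1)
Step 2: move right → □[tR]b  (head at position 0)

After 2 steps, the head is at position 0.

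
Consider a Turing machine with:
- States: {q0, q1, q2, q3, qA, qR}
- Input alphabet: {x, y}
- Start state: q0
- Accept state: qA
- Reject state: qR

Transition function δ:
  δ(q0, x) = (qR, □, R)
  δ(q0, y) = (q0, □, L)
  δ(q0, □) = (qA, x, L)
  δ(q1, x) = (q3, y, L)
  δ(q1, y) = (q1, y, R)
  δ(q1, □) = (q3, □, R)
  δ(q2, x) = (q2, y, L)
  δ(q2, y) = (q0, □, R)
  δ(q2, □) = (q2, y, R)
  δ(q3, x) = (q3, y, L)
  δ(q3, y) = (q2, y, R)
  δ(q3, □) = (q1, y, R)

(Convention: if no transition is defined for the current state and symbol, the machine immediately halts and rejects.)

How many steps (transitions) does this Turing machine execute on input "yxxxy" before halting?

Execution trace:
Initial: [q0]yxxxy
Step 1: δ(q0, y) = (q0, □, L) → [q0]□□xxxy
Step 2: δ(q0, □) = (qA, x, L) → [qA]□x□xxxy

The machine reaches the accept state qA and halts.

The machine executed 2 steps before halting.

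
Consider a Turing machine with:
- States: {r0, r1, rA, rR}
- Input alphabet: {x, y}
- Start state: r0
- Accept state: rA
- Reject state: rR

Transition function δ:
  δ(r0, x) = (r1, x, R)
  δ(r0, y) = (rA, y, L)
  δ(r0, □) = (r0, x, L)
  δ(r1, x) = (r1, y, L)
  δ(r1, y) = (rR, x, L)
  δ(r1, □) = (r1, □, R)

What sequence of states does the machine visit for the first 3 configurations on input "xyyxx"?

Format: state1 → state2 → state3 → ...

Execution trace:
Initial: [r0]xyyxx
Step 1: δ(r0, x) = (r1, x, R) → x[r1]yyxx
Step 2: δ(r1, y) = (rR, x, L) → [rR]xxyxx

The machine reaches the reject state rR and halts.

State sequence: r0 → r1 → rR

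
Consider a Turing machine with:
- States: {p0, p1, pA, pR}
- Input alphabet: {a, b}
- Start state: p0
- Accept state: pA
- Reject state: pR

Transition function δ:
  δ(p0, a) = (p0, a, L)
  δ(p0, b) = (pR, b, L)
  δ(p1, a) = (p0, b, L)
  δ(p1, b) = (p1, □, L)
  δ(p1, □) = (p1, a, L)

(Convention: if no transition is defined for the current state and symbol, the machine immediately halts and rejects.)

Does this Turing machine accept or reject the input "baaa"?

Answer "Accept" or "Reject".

Execution trace:
Initial: [p0]baaa
Step 1: δ(p0, b) = (pR, b, L) → [pR]□baaa

The machine reaches the reject state pR and halts.

Answer: Reject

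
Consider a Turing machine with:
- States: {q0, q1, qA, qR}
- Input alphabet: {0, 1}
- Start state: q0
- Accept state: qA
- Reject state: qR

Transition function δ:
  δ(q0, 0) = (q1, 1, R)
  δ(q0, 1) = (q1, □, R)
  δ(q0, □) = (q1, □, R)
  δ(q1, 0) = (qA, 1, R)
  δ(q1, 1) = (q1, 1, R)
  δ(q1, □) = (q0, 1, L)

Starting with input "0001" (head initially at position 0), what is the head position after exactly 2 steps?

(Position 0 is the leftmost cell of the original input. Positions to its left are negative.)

Execution trace (head position shown):
Step 0: [q0]0001  (head at position 0)
Step 1: move right → 1[q1]001  (head at position 1)
Step 2: move right → 11[qA]01  (head at position 2)

After 2 steps, the head is at position 2.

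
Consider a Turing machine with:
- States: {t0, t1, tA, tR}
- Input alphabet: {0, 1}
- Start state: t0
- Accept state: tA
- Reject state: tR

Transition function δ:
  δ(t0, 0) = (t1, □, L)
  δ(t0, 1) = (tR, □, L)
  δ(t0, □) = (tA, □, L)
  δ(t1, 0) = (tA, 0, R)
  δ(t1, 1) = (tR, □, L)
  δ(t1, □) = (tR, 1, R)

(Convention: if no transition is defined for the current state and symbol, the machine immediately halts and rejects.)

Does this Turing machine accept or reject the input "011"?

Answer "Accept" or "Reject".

Execution trace:
Initial: [t0]011
Step 1: δ(t0, 0) = (t1, □, L) → [t1]□□11
Step 2: δ(t1, □) = (tR, 1, R) → 1[tR]□11

The machine reaches the reject state tR and halts.

Answer: Reject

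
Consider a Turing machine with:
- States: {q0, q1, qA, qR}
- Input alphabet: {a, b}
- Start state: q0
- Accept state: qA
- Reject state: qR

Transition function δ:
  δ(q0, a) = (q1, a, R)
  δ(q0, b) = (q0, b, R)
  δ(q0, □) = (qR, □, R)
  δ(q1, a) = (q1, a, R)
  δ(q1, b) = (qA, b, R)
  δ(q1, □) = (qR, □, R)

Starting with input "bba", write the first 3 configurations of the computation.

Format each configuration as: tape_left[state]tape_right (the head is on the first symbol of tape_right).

Transitions applied:
Step 1: δ(q0, b) = (q0, b, R)
Step 2: δ(q0, b) = (q0, b, R)

The first 3 configurations are:
[q0]bba ⊢ b[q0]ba ⊢ bb[q0]a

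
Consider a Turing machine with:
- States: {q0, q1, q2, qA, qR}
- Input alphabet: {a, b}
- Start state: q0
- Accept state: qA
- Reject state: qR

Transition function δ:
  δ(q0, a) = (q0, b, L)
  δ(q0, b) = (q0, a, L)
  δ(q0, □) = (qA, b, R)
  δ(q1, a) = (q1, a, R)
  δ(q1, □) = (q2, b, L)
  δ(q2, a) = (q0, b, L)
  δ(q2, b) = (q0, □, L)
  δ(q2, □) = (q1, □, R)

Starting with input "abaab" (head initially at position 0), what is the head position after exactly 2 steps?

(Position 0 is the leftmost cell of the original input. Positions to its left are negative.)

Execution trace (head position shown):
Step 0: [q0]abaab  (head at position 0)
Step 1: move left → [q0]□bbaab  (head at position -1)
Step 2: move right → b[qA]bbaab  (head at position 0)

After 2 steps, the head is at position 0.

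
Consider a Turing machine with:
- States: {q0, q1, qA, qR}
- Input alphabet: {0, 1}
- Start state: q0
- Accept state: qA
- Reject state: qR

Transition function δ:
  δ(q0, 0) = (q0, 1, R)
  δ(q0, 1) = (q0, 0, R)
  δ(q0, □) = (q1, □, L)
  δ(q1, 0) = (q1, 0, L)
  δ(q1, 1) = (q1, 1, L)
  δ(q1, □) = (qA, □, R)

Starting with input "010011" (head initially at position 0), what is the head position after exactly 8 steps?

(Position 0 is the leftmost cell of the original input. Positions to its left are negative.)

Execution trace (head position shown):
Step 0: [q0]010011  (head at position 0)
Step 1: move right → 1[q0]10011  (head at position 1)
Step 2: move right → 10[q0]0011  (head at position 2)
Step 3: move right → 101[q0]011  (head at position 3)
Step 4: move right → 1011[q0]11  (head at position 4)
Step 5: move right → 10110[q0]1  (head at position 5)
Step 6: move right → 101100[q0]□  (head at position 6)
Step 7: move left → 10110[q1]0□  (head at position 5)
Step 8: move left → 1011[q1]00□  (head at position 4)

After 8 steps, the head is at position 4.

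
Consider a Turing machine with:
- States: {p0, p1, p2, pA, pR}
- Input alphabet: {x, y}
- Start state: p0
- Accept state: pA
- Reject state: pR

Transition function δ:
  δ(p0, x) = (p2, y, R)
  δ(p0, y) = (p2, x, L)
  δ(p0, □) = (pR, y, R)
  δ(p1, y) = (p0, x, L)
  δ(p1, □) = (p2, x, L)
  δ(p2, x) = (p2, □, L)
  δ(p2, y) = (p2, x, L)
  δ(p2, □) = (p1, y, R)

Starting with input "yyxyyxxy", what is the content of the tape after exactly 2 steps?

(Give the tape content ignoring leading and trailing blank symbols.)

Execution trace:
Initial: [p0]yyxyyxxy
Step 1: δ(p0, y) = (p2, x, L) → [p2]□xyxyyxxy
Step 2: δ(p2, □) = (p1, y, R) → y[p1]xyxyyxxy

No transition is defined for δ(p1, x). By convention the machine halts and rejects.

After 2 steps, the tape (ignoring leading/trailing blanks) is: yxyxyyxxy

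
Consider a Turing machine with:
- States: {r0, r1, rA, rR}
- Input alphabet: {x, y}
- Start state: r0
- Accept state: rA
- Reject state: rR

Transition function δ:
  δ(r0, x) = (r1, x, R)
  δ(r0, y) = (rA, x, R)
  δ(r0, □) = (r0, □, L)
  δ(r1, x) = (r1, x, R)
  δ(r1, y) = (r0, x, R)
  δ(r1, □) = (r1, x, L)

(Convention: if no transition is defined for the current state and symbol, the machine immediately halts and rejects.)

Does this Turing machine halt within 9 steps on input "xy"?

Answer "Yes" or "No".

Execution trace:
Initial: [r0]xy
Step 1: δ(r0, x) = (r1, x, R) → x[r1]y
Step 2: δ(r1, y) = (r0, x, R) → xx[r0]□
Step 3: δ(r0, □) = (r0, □, L) → x[r0]x□
Step 4: δ(r0, x) = (r1, x, R) → xx[r1]□
Step 5: δ(r1, □) = (r1, x, L) → x[r1]xx
Step 6: δ(r1, x) = (r1, x, R) → xx[r1]x
Step 7: δ(r1, x) = (r1, x, R) → xxx[r1]□
Step 8: δ(r1, □) = (r1, x, L) → xx[r1]xx
Step 9: δ(r1, x) = (r1, x, R) → xxx[r1]x

The machine has not reached a halting state after 9 steps.
The machine did not halt within the 9-step bound.

Answer: No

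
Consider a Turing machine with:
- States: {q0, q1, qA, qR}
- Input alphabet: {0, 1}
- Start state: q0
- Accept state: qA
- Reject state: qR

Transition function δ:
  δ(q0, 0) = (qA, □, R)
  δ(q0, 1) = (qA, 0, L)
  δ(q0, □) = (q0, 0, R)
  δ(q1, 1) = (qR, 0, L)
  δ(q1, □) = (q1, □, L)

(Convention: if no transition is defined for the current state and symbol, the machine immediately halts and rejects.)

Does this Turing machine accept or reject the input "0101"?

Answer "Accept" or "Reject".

Execution trace:
Initial: [q0]0101
Step 1: δ(q0, 0) = (qA, □, R) → □[qA]101

The machine reaches the accept state qA and halts.

Answer: Accept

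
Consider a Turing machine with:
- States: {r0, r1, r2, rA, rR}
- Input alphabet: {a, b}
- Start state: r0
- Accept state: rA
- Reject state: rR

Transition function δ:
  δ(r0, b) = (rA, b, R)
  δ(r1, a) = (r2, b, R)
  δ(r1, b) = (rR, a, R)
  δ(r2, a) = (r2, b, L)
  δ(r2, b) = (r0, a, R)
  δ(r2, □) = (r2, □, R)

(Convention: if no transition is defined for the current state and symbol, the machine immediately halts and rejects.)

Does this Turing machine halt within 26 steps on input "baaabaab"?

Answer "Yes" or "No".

Execution trace:
Initial: [r0]baaabaab
Step 1: δ(r0, b) = (rA, b, R) → b[rA]aaabaab

The machine reaches the accept state rA and halts.
The machine halted after 1 step (within the 26-step bound).

Answer: Yes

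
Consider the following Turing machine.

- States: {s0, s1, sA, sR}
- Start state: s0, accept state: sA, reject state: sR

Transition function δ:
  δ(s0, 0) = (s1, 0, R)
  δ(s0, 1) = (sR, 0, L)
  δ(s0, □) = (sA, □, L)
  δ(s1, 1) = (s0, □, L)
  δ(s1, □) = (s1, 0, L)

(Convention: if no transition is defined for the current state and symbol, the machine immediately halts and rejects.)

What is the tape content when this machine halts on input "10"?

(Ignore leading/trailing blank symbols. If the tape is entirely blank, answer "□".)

Execution trace:
Initial: [s0]10
Step 1: δ(s0, 1) = (sR, 0, L) → [sR]□00

The machine reaches the reject state sR and halts.

Final tape (ignoring leading/trailing blanks): 00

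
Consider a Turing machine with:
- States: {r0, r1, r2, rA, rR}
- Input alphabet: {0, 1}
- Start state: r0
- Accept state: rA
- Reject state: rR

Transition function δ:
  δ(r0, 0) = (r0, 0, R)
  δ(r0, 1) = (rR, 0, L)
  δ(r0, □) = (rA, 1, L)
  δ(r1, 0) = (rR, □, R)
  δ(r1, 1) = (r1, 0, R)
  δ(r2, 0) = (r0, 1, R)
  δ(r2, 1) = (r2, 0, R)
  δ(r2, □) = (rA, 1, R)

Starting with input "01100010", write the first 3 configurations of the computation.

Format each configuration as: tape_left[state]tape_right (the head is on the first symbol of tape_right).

Transitions applied:
Step 1: δ(r0, 0) = (r0, 0, R)
Step 2: δ(r0, 1) = (rR, 0, L)

The first 3 configurations are:
[r0]01100010 ⊢ 0[r0]1100010 ⊢ [rR]00100010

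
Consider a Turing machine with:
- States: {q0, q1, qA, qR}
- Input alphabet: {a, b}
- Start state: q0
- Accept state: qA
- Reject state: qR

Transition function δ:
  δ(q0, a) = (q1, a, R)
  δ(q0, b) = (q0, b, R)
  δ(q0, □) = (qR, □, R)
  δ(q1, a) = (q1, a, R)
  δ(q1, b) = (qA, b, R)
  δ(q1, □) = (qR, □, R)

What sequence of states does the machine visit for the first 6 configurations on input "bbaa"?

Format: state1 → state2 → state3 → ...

Execution trace:
Initial: [q0]bbaa
Step 1: δ(q0, b) = (q0, b, R) → b[q0]baa
Step 2: δ(q0, b) = (q0, b, R) → bb[q0]aa
Step 3: δ(q0, a) = (q1, a, R) → bba[q1]a
Step 4: δ(q1, a) = (q1, a, R) → bbaa[q1]□
Step 5: δ(q1, □) = (qR, □, R) → bbaa□[qR]□

The machine reaches the reject state qR and halts.

State sequence: q0 → q0 → q0 → q1 → q1 → qR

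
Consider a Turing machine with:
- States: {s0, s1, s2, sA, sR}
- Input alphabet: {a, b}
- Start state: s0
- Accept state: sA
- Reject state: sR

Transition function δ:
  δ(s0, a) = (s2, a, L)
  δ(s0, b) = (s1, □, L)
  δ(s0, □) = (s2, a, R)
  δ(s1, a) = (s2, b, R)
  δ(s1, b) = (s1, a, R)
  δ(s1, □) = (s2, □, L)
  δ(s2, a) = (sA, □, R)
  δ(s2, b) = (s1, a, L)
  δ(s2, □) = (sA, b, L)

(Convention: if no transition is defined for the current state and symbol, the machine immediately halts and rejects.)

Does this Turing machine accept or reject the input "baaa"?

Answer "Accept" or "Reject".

Execution trace:
Initial: [s0]baaa
Step 1: δ(s0, b) = (s1, □, L) → [s1]□□aaa
Step 2: δ(s1, □) = (s2, □, L) → [s2]□□□aaa
Step 3: δ(s2, □) = (sA, b, L) → [sA]□b□□aaa

The machine reaches the accept state sA and halts.

Answer: Accept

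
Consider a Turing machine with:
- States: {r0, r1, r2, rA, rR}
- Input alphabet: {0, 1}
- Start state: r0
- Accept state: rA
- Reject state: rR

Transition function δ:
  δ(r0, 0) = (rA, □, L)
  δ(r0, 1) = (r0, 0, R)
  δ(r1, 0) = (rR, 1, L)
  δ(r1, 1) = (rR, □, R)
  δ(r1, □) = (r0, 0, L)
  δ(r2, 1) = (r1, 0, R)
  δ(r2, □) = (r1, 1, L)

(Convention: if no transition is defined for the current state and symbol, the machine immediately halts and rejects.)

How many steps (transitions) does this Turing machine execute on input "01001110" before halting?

Execution trace:
Initial: [r0]01001110
Step 1: δ(r0, 0) = (rA, □, L) → [rA]□□1001110

The machine reaches the accept state rA and halts.

The machine executed 1 step before halting.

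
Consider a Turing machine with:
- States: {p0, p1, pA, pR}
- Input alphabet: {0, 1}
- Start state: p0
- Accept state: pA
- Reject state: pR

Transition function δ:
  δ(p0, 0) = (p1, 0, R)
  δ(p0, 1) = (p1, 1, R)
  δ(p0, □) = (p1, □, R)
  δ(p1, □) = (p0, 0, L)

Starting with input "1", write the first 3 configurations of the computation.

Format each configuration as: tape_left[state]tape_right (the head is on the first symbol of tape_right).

Transitions applied:
Step 1: δ(p0, 1) = (p1, 1, R)
Step 2: δ(p1, □) = (p0, 0, L)

The first 3 configurations are:
[p0]1 ⊢ 1[p1]□ ⊢ [p0]10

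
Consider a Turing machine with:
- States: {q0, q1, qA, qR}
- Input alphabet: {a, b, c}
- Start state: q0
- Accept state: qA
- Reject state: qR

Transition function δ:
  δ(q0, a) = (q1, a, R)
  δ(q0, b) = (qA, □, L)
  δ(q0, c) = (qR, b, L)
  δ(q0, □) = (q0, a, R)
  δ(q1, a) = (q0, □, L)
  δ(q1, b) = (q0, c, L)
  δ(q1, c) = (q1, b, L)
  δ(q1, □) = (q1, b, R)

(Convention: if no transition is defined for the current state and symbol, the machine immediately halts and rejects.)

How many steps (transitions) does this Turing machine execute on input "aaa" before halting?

Execution trace:
Initial: [q0]aaa
Step 1: δ(q0, a) = (q1, a, R) → a[q1]aa
Step 2: δ(q1, a) = (q0, □, L) → [q0]a□a
Step 3: δ(q0, a) = (q1, a, R) → a[q1]□a
Step 4: δ(q1, □) = (q1, b, R) → ab[q1]a
Step 5: δ(q1, a) = (q0, □, L) → a[q0]b□
Step 6: δ(q0, b) = (qA, □, L) → [qA]a□□

The machine reaches the accept state qA and halts.

The machine executed 6 steps before halting.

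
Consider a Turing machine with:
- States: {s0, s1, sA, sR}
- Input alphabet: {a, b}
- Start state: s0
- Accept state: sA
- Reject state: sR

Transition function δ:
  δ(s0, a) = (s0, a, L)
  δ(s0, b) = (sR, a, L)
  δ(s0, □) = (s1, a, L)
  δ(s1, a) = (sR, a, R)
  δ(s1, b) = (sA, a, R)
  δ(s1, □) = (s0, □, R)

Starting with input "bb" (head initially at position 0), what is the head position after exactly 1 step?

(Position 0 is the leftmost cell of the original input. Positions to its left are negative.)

Execution trace (head position shown):
Step 0: [s0]bb  (head at position 0)
Step 1: move left → [sR]□ab  (head at position -1)

After 1 step, the head is at position -1.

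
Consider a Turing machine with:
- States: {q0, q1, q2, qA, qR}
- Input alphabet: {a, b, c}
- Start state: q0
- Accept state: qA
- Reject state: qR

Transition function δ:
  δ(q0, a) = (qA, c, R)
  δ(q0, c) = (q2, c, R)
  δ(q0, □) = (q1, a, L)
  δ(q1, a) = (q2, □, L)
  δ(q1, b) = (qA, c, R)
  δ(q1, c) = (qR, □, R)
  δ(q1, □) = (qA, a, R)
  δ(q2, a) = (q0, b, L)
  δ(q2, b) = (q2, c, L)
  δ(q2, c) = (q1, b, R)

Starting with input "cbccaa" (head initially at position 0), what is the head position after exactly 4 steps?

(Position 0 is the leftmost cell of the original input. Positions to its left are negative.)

Execution trace (head position shown):
Step 0: [q0]cbccaa  (head at position 0)
Step 1: move right → c[q2]bccaa  (head at position 1)
Step 2: move left → [q2]ccccaa  (head at position 0)
Step 3: move right → b[q1]cccaa  (head at position 1)
Step 4: move right → b□[qR]ccaa  (head at position 2)

After 4 steps, the head is at position 2.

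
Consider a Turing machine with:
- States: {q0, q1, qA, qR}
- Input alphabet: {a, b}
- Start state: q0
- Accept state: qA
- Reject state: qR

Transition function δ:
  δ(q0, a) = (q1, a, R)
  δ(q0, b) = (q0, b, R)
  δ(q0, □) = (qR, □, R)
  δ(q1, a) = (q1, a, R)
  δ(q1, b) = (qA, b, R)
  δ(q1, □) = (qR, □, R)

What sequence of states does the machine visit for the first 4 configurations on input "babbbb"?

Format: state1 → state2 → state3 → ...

Execution trace:
Initial: [q0]babbbb
Step 1: δ(q0, b) = (q0, b, R) → b[q0]abbbb
Step 2: δ(q0, a) = (q1, a, R) → ba[q1]bbbb
Step 3: δ(q1, b) = (qA, b, R) → bab[qA]bbb

The machine reaches the accept state qA and halts.

State sequence: q0 → q0 → q1 → qA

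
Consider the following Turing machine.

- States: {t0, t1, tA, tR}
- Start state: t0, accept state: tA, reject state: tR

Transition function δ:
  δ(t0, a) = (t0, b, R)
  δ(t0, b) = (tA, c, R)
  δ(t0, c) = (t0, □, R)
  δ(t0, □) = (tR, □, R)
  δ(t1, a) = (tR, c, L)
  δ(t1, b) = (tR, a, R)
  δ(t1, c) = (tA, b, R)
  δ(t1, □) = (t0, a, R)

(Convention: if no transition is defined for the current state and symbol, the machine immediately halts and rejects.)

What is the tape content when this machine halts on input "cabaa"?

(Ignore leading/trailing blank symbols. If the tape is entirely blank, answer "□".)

Execution trace:
Initial: [t0]cabaa
Step 1: δ(t0, c) = (t0, □, R) → □[t0]abaa
Step 2: δ(t0, a) = (t0, b, R) → □b[t0]baa
Step 3: δ(t0, b) = (tA, c, R) → □bc[tA]aa

The machine reaches the accept state tA and halts.

Final tape (ignoring leading/trailing blanks): bcaa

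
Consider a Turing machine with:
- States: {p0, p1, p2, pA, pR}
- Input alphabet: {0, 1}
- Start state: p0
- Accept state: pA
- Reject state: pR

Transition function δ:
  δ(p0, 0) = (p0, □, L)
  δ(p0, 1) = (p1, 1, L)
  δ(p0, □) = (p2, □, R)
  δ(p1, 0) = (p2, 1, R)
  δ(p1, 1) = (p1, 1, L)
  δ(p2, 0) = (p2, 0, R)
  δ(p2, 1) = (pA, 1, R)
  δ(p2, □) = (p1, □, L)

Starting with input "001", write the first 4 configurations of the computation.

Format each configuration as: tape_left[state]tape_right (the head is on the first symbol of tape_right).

Transitions applied:
Step 1: δ(p0, 0) = (p0, □, L)
Step 2: δ(p0, □) = (p2, □, R)
Step 3: δ(p2, □) = (p1, □, L)

The first 4 configurations are:
[p0]001 ⊢ [p0]□□01 ⊢ □[p2]□01 ⊢ [p1]□□01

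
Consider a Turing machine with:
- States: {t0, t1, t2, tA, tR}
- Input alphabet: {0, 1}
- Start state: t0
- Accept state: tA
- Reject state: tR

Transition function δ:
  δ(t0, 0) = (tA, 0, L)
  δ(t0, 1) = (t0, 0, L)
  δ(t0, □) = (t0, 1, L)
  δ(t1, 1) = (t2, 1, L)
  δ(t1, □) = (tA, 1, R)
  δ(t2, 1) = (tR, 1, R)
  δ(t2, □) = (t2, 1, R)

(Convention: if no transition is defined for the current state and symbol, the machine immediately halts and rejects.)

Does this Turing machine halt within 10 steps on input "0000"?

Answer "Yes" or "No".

Execution trace:
Initial: [t0]0000
Step 1: δ(t0, 0) = (tA, 0, L) → [tA]□0000

The machine reaches the accept state tA and halts.
The machine halted after 1 step (within the 10-step bound).

Answer: Yes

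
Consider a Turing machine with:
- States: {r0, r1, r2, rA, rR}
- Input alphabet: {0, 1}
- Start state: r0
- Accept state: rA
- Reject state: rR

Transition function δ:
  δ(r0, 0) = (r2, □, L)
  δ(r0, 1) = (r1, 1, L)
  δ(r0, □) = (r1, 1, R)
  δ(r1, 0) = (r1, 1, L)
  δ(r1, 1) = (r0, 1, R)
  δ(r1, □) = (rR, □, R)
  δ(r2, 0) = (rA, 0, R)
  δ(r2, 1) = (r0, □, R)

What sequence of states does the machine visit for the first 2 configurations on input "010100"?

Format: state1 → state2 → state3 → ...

Execution trace:
Initial: [r0]010100
Step 1: δ(r0, 0) = (r2, □, L) → [r2]□□10100

No transition is defined for δ(r2, □). By convention the machine halts and rejects.

State sequence: r0 → r2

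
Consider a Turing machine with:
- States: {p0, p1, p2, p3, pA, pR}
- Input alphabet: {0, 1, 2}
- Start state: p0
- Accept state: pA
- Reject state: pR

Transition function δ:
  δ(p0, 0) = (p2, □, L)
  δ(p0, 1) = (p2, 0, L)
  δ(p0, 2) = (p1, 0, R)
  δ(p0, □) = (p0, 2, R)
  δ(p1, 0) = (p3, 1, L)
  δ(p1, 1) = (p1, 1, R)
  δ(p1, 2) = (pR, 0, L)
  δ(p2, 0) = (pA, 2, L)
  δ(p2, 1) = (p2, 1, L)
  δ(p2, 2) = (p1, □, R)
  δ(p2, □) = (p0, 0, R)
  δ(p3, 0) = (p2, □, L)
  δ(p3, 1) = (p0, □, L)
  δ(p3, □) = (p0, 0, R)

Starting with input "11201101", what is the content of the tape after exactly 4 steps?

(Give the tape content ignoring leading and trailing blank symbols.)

Execution trace:
Initial: [p0]11201101
Step 1: δ(p0, 1) = (p2, 0, L) → [p2]□01201101
Step 2: δ(p2, □) = (p0, 0, R) → 0[p0]01201101
Step 3: δ(p0, 0) = (p2, □, L) → [p2]0□1201101
Step 4: δ(p2, 0) = (pA, 2, L) → [pA]□2□1201101

The machine reaches the accept state pA and halts.

After 4 steps, the tape (ignoring leading/trailing blanks) is: 2□1201101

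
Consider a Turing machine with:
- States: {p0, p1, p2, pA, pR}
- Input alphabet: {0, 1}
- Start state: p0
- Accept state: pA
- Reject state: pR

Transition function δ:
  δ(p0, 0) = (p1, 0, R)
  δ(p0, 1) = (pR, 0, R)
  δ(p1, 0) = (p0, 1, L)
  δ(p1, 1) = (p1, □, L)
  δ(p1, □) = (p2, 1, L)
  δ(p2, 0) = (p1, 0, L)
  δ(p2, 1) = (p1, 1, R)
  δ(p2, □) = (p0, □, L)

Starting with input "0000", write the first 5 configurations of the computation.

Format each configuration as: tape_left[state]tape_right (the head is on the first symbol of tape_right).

Transitions applied:
Step 1: δ(p0, 0) = (p1, 0, R)
Step 2: δ(p1, 0) = (p0, 1, L)
Step 3: δ(p0, 0) = (p1, 0, R)
Step 4: δ(p1, 1) = (p1, □, L)

The first 5 configurations are:
[p0]0000 ⊢ 0[p1]000 ⊢ [p0]0100 ⊢ 0[p1]100 ⊢ [p1]0□00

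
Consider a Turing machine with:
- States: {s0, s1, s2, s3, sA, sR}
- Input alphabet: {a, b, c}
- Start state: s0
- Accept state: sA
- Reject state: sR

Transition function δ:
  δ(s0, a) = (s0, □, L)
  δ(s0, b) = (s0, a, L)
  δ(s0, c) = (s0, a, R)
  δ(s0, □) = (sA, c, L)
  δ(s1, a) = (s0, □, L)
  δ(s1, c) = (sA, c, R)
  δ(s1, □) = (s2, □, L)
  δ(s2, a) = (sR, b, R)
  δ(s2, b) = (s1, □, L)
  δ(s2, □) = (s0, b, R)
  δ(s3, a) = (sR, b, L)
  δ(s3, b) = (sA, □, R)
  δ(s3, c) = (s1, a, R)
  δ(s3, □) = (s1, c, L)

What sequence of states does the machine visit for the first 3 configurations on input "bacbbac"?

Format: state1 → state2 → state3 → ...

Execution trace:
Initial: [s0]bacbbac
Step 1: δ(s0, b) = (s0, a, L) → [s0]□aacbbac
Step 2: δ(s0, □) = (sA, c, L) → [sA]□caacbbac

The machine reaches the accept state sA and halts.

State sequence: s0 → s0 → sA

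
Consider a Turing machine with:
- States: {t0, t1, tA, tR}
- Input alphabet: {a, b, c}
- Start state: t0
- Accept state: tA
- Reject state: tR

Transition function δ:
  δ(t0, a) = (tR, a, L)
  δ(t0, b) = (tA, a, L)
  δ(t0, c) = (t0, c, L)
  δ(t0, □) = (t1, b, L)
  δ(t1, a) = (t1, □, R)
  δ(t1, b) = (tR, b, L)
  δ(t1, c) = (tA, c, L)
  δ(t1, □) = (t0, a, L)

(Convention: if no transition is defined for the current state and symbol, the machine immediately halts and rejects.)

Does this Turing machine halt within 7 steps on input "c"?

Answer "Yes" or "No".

Execution trace:
Initial: [t0]c
Step 1: δ(t0, c) = (t0, c, L) → [t0]□c
Step 2: δ(t0, □) = (t1, b, L) → [t1]□bc
Step 3: δ(t1, □) = (t0, a, L) → [t0]□abc
Step 4: δ(t0, □) = (t1, b, L) → [t1]□babc
Step 5: δ(t1, □) = (t0, a, L) → [t0]□ababc
Step 6: δ(t0, □) = (t1, b, L) → [t1]□bababc
Step 7: δ(t1, □) = (t0, a, L) → [t0]□abababc

The machine has not reached a halting state after 7 steps.
The machine did not halt within the 7-step bound.

Answer: No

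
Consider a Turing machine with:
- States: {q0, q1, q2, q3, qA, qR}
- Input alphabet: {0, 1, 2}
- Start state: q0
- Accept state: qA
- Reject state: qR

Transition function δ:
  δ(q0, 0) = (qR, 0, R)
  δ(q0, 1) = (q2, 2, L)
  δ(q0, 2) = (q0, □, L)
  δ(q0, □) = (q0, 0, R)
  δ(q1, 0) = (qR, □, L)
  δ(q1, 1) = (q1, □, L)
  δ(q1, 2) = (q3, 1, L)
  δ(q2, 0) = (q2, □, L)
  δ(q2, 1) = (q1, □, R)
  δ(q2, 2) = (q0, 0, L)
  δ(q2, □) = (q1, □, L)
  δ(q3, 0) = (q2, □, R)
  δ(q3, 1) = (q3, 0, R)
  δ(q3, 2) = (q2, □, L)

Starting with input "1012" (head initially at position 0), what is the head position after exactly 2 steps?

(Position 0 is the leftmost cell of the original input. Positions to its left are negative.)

Execution trace (head position shown):
Step 0: [q0]1012  (head at position 0)
Step 1: move left → [q2]□2012  (head at position -1)
Step 2: move left → [q1]□□2012  (head at position -2)

After 2 steps, the head is at position -2.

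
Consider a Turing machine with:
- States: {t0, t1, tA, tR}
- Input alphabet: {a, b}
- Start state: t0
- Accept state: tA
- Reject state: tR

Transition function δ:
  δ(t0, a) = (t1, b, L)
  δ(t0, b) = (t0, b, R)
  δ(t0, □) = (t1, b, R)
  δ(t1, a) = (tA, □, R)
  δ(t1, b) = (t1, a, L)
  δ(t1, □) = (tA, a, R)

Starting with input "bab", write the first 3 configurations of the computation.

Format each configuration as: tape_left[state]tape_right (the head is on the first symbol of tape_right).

Transitions applied:
Step 1: δ(t0, b) = (t0, b, R)
Step 2: δ(t0, a) = (t1, b, L)

The first 3 configurations are:
[t0]bab ⊢ b[t0]ab ⊢ [t1]bbb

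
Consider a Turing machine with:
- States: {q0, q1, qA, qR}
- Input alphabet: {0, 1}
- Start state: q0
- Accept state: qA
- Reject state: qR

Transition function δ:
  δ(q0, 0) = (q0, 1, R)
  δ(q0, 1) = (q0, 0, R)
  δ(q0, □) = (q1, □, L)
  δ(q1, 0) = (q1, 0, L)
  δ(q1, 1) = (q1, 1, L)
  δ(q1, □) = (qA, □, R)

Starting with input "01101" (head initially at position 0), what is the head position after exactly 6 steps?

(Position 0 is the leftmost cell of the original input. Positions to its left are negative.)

Execution trace (head position shown):
Step 0: [q0]01101  (head at position 0)
Step 1: move right → 1[q0]1101  (head at position 1)
Step 2: move right → 10[q0]101  (head at position 2)
Step 3: move right → 100[q0]01  (head at position 3)
Step 4: move right → 1001[q0]1  (head at position 4)
Step 5: move right → 10010[q0]□  (head at position 5)
Step 6: move left → 1001[q1]0□  (head at position 4)

After 6 steps, the head is at position 4.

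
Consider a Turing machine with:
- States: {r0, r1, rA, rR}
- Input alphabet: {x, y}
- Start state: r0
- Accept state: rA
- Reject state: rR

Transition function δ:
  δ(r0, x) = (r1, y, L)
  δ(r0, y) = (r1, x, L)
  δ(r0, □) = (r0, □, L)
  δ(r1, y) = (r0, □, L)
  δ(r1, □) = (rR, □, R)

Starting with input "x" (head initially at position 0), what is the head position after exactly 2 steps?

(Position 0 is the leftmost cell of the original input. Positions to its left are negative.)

Execution trace (head position shown):
Step 0: [r0]x  (head at position 0)
Step 1: move left → [r1]□y  (head at position -1)
Step 2: move right → □[rR]y  (head at position 0)

After 2 steps, the head is at position 0.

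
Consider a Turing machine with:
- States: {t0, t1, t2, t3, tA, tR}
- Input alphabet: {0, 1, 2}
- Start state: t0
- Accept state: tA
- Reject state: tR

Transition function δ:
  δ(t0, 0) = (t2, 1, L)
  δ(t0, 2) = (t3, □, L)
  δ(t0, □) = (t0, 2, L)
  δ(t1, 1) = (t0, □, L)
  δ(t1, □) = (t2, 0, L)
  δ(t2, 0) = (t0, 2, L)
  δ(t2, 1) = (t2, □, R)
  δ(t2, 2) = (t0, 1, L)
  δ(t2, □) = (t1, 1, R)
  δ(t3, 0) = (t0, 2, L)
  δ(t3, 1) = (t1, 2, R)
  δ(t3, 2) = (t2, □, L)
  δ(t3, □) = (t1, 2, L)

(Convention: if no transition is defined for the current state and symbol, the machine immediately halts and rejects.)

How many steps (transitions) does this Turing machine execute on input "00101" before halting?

Execution trace:
Initial: [t0]00101
Step 1: δ(t0, 0) = (t2, 1, L) → [t2]□10101
Step 2: δ(t2, □) = (t1, 1, R) → 1[t1]10101
Step 3: δ(t1, 1) = (t0, □, L) → [t0]1□0101

No transition is defined for δ(t0, 1). By convention the machine halts and rejects.

The machine executed 3 steps before halting.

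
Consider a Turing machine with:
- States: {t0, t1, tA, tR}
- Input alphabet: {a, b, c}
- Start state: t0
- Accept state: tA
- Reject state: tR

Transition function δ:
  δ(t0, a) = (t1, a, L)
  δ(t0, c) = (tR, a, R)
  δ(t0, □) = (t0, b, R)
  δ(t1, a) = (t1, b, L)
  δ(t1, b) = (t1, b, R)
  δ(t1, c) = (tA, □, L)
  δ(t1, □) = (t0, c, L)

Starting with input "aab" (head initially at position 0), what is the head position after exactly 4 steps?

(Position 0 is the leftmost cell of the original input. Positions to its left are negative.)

Execution trace (head position shown):
Step 0: [t0]aab  (head at position 0)
Step 1: move left → [t1]□aab  (head at position -1)
Step 2: move left → [t0]□caab  (head at position -2)
Step 3: move right → b[t0]caab  (head at position -1)
Step 4: move right → ba[tR]aab  (head at position 0)

After 4 steps, the head is at position 0.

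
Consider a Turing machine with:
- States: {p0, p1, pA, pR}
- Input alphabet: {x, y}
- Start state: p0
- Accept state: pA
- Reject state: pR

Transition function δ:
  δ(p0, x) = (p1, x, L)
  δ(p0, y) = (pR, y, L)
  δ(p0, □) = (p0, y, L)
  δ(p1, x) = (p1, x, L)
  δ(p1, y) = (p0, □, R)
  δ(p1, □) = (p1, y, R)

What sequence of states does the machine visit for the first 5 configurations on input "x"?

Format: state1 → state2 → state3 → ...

Execution trace:
Initial: [p0]x
Step 1: δ(p0, x) = (p1, x, L) → [p1]□x
Step 2: δ(p1, □) = (p1, y, R) → y[p1]x
Step 3: δ(p1, x) = (p1, x, L) → [p1]yx
Step 4: δ(p1, y) = (p0, □, R) → □[p0]x

State sequence: p0 → p1 → p1 → p1 → p0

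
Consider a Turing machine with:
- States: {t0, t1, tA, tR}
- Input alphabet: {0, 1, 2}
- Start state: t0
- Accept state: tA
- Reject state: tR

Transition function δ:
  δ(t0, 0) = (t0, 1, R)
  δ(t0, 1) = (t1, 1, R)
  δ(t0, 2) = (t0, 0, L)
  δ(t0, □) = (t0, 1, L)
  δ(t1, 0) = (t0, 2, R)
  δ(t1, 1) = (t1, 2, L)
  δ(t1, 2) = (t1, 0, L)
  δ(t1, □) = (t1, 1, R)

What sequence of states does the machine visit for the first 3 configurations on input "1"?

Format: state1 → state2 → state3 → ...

Execution trace:
Initial: [t0]1
Step 1: δ(t0, 1) = (t1, 1, R) → 1[t1]□
Step 2: δ(t1, □) = (t1, 1, R) → 11[t1]□

State sequence: t0 → t1 → t1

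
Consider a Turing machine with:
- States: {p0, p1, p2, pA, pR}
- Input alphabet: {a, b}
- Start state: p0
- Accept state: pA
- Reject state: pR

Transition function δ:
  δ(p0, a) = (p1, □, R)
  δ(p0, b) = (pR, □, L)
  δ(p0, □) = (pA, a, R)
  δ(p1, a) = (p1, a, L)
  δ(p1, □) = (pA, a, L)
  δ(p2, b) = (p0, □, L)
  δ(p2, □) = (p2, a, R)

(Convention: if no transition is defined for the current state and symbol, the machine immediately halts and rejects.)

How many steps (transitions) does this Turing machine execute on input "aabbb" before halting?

Execution trace:
Initial: [p0]aabbb
Step 1: δ(p0, a) = (p1, □, R) → □[p1]abbb
Step 2: δ(p1, a) = (p1, a, L) → [p1]□abbb
Step 3: δ(p1, □) = (pA, a, L) → [pA]□aabbb

The machine reaches the accept state pA and halts.

The machine executed 3 steps before halting.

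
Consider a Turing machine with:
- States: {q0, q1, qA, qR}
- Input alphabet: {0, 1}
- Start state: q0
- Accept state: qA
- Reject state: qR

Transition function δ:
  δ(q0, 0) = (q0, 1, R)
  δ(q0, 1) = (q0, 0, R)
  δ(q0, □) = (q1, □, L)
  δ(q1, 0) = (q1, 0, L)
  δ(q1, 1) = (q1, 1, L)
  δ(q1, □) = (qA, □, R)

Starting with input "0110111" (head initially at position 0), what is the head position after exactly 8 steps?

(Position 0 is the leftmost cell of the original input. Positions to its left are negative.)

Execution trace (head position shown):
Step 0: [q0]0110111  (head at position 0)
Step 1: move right → 1[q0]110111  (head at position 1)
Step 2: move right → 10[q0]10111  (head at position 2)
Step 3: move right → 100[q0]0111  (head at position 3)
Step 4: move right → 1001[q0]111  (head at position 4)
Step 5: move right → 10010[q0]11  (head at position 5)
Step 6: move right → 100100[q0]1  (head at position 6)
Step 7: move right → 1001000[q0]□  (head at position 7)
Step 8: move left → 100100[q1]0□  (head at position 6)

After 8 steps, the head is at position 6.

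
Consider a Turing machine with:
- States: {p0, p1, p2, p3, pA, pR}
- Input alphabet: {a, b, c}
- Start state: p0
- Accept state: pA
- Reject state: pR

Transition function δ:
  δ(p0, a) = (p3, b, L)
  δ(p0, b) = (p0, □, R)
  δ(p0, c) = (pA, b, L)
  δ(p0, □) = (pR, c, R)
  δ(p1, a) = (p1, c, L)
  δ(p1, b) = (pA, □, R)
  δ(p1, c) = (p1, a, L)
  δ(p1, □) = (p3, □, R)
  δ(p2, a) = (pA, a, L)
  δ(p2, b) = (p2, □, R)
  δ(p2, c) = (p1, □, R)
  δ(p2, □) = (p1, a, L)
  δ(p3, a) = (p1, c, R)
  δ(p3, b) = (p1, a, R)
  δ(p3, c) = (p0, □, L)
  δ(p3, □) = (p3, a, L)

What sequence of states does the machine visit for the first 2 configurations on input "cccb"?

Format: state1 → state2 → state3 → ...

Execution trace:
Initial: [p0]cccb
Step 1: δ(p0, c) = (pA, b, L) → [pA]□bccb

The machine reaches the accept state pA and halts.

State sequence: p0 → pA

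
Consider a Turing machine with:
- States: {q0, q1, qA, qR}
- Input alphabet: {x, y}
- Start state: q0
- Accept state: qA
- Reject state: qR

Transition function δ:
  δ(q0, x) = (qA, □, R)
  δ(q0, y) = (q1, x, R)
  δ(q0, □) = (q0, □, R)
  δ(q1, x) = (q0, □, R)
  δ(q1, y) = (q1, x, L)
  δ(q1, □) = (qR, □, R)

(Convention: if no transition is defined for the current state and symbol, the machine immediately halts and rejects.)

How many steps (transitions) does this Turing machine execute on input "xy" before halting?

Execution trace:
Initial: [q0]xy
Step 1: δ(q0, x) = (qA, □, R) → □[qA]y

The machine reaches the accept state qA and halts.

The machine executed 1 step before halting.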